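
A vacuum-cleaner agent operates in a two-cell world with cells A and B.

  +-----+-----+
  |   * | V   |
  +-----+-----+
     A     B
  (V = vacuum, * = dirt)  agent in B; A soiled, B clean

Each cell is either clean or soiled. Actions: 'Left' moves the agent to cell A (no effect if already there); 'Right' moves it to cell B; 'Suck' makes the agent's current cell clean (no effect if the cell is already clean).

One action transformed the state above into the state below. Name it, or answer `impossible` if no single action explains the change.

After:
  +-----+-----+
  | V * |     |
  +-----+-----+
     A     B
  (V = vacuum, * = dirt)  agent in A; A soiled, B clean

Left

try  Left: (A; A:soiled, B:clean)  ← match
try Right: (B; A:soiled, B:clean)
try  Suck: (B; A:soiled, B:clean)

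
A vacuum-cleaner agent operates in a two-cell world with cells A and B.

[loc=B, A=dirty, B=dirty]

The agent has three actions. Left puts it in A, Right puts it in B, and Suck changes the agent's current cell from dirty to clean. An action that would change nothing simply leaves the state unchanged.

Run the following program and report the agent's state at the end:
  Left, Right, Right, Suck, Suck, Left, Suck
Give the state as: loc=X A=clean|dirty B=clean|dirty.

loc=A A=clean B=clean

step 1/7 (Left): loc=A A=dirty B=dirty
step 2/7 (Right): loc=B A=dirty B=dirty
step 3/7 (Right): loc=B A=dirty B=dirty
step 4/7 (Suck): loc=B A=dirty B=clean
step 5/7 (Suck): loc=B A=dirty B=clean
step 6/7 (Left): loc=A A=dirty B=clean
step 7/7 (Suck): loc=A A=clean B=clean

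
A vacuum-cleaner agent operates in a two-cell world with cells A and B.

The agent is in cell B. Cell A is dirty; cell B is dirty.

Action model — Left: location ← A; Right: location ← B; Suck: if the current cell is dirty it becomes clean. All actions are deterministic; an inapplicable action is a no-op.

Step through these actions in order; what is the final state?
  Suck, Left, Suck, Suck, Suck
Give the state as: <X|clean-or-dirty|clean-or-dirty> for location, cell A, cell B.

step 1/5 (Suck): <B|dirty|clean>
step 2/5 (Left): <A|dirty|clean>
step 3/5 (Suck): <A|clean|clean>
step 4/5 (Suck): <A|clean|clean>
step 5/5 (Suck): <A|clean|clean>

<A|clean|clean>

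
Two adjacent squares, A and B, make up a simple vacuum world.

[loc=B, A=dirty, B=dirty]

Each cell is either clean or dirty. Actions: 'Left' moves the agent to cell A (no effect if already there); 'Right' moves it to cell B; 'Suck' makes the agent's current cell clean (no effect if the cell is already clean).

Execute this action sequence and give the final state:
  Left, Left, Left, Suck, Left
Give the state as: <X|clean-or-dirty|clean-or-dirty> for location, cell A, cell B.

<A|clean|dirty>

1) do Left; now <A|dirty|dirty>
2) do Left; now <A|dirty|dirty>
3) do Left; now <A|dirty|dirty>
4) do Suck; now <A|clean|dirty>
5) do Left; now <A|clean|dirty>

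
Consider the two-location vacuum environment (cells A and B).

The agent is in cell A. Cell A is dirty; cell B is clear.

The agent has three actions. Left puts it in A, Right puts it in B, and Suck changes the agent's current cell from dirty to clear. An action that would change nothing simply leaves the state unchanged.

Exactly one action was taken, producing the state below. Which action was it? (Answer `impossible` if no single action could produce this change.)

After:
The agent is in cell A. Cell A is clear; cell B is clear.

try  Left: in A — A dirty, B clear
try Right: in B — A dirty, B clear
try  Suck: in A — A clear, B clear  ← match

Suck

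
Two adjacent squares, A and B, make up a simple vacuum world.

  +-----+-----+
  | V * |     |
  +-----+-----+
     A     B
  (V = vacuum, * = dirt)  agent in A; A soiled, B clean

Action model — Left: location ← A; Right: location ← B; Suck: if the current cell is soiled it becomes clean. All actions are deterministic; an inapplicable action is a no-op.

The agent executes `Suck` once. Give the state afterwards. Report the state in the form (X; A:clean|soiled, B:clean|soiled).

start: (A; A:soiled, B:clean)
step 1/1 (Suck): (A; A:clean, B:clean)

(A; A:clean, B:clean)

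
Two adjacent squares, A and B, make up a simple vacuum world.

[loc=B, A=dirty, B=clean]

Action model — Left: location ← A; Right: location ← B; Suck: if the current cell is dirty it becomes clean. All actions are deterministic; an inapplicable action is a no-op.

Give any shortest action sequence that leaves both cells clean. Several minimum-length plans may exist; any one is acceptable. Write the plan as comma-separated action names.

1. Left → <A|dirty|clean>
2. Suck → <A|clean|clean>
min 2: go A then Suck

Left, Suck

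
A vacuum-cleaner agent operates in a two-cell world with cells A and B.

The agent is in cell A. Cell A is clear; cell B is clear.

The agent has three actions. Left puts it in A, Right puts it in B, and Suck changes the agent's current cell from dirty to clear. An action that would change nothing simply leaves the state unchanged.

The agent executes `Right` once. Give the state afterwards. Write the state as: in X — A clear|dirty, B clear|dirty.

start: in A — A clear, B clear
t=1 Right ⇒ in B — A clear, B clear

in B — A clear, B clear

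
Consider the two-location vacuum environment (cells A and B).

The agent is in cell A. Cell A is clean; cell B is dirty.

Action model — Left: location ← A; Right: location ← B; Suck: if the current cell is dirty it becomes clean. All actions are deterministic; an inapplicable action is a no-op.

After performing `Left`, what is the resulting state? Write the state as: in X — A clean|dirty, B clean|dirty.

start: in A — A clean, B dirty
1. Left → in A — A clean, B dirty

in A — A clean, B dirty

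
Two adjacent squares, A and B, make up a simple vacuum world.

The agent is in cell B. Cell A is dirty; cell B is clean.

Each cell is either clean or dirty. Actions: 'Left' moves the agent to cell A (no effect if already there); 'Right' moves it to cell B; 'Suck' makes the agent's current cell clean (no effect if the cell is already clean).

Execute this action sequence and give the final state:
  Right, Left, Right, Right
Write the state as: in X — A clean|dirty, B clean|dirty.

in B — A dirty, B clean

t=1 Right ⇒ in B — A dirty, B clean
t=2 Left ⇒ in A — A dirty, B clean
t=3 Right ⇒ in B — A dirty, B clean
t=4 Right ⇒ in B — A dirty, B clean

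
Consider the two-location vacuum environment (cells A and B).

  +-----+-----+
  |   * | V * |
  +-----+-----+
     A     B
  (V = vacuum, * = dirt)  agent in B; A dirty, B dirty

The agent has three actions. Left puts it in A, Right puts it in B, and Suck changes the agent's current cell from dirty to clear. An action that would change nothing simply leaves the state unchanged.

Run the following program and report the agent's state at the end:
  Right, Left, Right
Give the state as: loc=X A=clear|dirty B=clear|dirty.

loc=B A=dirty B=dirty

Right (#1): loc=B A=dirty B=dirty
Left (#2): loc=A A=dirty B=dirty
Right (#3): loc=B A=dirty B=dirty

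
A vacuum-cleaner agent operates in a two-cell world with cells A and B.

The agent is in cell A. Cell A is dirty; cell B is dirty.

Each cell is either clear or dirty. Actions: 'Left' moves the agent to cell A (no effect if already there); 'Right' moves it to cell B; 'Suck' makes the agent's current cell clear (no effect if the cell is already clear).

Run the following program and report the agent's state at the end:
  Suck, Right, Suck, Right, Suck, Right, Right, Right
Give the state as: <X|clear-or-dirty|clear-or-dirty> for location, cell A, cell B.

step 1/8 (Suck): <A|clear|dirty>
step 2/8 (Right): <B|clear|dirty>
step 3/8 (Suck): <B|clear|clear>
step 4/8 (Right): <B|clear|clear>
step 5/8 (Suck): <B|clear|clear>
step 6/8 (Right): <B|clear|clear>
step 7/8 (Right): <B|clear|clear>
step 8/8 (Right): <B|clear|clear>

<B|clear|clear>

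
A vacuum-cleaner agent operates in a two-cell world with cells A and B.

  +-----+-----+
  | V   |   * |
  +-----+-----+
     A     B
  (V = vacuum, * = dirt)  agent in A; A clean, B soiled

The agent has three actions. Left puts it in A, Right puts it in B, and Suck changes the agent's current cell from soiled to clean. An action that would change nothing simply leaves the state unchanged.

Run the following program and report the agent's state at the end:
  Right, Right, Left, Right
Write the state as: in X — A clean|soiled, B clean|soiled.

step 1/4 (Right): in B — A clean, B soiled
step 2/4 (Right): in B — A clean, B soiled
step 3/4 (Left): in A — A clean, B soiled
step 4/4 (Right): in B — A clean, B soiled

in B — A clean, B soiled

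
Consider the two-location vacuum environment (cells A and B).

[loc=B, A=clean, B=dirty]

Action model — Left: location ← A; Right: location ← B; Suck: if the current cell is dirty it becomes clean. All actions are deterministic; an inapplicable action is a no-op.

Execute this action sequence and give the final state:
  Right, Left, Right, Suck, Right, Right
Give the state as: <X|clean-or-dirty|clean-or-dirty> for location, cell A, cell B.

<B|clean|clean>

t=1 Right ⇒ <B|clean|dirty>
t=2 Left ⇒ <A|clean|dirty>
t=3 Right ⇒ <B|clean|dirty>
t=4 Suck ⇒ <B|clean|clean>
t=5 Right ⇒ <B|clean|clean>
t=6 Right ⇒ <B|clean|clean>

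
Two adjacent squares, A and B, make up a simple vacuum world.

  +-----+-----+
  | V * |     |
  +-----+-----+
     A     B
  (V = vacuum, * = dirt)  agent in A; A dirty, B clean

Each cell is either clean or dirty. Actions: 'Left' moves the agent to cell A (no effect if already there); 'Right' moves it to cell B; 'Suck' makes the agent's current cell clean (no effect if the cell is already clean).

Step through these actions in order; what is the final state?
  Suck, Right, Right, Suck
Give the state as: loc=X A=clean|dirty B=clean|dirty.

loc=B A=clean B=clean

1. Suck → loc=A A=clean B=clean
2. Right → loc=B A=clean B=clean
3. Right → loc=B A=clean B=clean
4. Suck → loc=B A=clean B=clean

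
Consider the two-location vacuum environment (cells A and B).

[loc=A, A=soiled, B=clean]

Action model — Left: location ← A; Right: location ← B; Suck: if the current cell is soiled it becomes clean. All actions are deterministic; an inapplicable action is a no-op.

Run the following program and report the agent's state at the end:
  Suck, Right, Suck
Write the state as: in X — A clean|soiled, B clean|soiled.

in B — A clean, B clean

t=1 Suck ⇒ in A — A clean, B clean
t=2 Right ⇒ in B — A clean, B clean
t=3 Suck ⇒ in B — A clean, B clean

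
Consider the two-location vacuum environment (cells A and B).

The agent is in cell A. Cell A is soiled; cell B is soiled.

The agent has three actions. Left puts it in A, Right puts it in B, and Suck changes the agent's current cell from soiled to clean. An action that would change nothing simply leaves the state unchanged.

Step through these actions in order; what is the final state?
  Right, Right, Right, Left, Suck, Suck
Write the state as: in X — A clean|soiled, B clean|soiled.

[1] after Right: in B — A soiled, B soiled
[2] after Right: in B — A soiled, B soiled
[3] after Right: in B — A soiled, B soiled
[4] after Left: in A — A soiled, B soiled
[5] after Suck: in A — A clean, B soiled
[6] after Suck: in A — A clean, B soiled

in A — A clean, B soiled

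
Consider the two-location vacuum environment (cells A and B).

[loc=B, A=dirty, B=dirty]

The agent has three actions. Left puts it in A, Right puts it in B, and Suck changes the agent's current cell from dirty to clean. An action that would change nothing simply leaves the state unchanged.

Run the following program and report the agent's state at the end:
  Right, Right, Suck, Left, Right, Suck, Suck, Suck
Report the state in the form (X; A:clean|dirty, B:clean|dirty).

t=1 Right ⇒ (B; A:dirty, B:dirty)
t=2 Right ⇒ (B; A:dirty, B:dirty)
t=3 Suck ⇒ (B; A:dirty, B:clean)
t=4 Left ⇒ (A; A:dirty, B:clean)
t=5 Right ⇒ (B; A:dirty, B:clean)
t=6 Suck ⇒ (B; A:dirty, B:clean)
t=7 Suck ⇒ (B; A:dirty, B:clean)
t=8 Suck ⇒ (B; A:dirty, B:clean)

(B; A:dirty, B:clean)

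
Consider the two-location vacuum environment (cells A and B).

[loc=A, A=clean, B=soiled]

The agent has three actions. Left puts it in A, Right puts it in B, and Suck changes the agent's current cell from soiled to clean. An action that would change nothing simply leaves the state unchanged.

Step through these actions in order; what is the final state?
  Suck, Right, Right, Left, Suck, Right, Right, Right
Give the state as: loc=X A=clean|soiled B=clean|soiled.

t=1 Suck ⇒ loc=A A=clean B=soiled
t=2 Right ⇒ loc=B A=clean B=soiled
t=3 Right ⇒ loc=B A=clean B=soiled
t=4 Left ⇒ loc=A A=clean B=soiled
t=5 Suck ⇒ loc=A A=clean B=soiled
t=6 Right ⇒ loc=B A=clean B=soiled
t=7 Right ⇒ loc=B A=clean B=soiled
t=8 Right ⇒ loc=B A=clean B=soiled

loc=B A=clean B=soiled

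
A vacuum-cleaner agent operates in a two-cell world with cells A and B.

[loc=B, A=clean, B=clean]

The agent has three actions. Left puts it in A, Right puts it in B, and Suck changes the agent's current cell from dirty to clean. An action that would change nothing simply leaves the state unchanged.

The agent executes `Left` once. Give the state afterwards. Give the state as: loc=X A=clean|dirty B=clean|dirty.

loc=A A=clean B=clean

start: loc=B A=clean B=clean
1. Left → loc=A A=clean B=clean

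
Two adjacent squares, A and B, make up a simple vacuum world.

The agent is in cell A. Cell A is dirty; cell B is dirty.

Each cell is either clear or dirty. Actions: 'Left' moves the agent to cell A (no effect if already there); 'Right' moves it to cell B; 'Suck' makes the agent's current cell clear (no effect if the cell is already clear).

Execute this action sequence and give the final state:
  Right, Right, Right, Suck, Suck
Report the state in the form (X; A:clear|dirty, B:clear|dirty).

(B; A:dirty, B:clear)

step 1/5 (Right): (B; A:dirty, B:dirty)
step 2/5 (Right): (B; A:dirty, B:dirty)
step 3/5 (Right): (B; A:dirty, B:dirty)
step 4/5 (Suck): (B; A:dirty, B:clear)
step 5/5 (Suck): (B; A:dirty, B:clear)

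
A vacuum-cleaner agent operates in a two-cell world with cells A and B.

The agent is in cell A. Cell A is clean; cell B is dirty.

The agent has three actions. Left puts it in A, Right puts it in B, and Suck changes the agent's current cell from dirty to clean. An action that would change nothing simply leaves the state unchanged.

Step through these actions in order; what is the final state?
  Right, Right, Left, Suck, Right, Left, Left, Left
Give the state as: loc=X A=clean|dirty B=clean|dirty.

loc=A A=clean B=dirty

t=1 Right ⇒ loc=B A=clean B=dirty
t=2 Right ⇒ loc=B A=clean B=dirty
t=3 Left ⇒ loc=A A=clean B=dirty
t=4 Suck ⇒ loc=A A=clean B=dirty
t=5 Right ⇒ loc=B A=clean B=dirty
t=6 Left ⇒ loc=A A=clean B=dirty
t=7 Left ⇒ loc=A A=clean B=dirty
t=8 Left ⇒ loc=A A=clean B=dirty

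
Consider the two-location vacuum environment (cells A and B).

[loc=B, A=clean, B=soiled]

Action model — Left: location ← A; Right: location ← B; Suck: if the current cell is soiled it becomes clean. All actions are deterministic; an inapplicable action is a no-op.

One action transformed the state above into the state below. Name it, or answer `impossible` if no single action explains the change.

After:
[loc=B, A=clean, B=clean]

try  Left: (A; A:clean, B:soiled)
try Right: (B; A:clean, B:soiled)
try  Suck: (B; A:clean, B:clean)  ← match

Suck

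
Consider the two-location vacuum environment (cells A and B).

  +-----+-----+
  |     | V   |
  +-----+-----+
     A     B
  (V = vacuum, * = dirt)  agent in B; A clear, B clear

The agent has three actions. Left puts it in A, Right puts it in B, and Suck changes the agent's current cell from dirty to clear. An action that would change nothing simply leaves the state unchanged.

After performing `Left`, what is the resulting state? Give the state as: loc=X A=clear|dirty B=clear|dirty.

start: loc=B A=clear B=clear
Left (#1): loc=A A=clear B=clear

loc=A A=clear B=clear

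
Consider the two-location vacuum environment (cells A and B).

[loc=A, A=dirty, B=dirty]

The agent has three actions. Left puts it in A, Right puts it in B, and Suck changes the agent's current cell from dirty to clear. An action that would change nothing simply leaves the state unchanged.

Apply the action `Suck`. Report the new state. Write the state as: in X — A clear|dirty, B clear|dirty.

in A — A clear, B dirty

start: in A — A dirty, B dirty
1) do Suck; now in A — A clear, B dirty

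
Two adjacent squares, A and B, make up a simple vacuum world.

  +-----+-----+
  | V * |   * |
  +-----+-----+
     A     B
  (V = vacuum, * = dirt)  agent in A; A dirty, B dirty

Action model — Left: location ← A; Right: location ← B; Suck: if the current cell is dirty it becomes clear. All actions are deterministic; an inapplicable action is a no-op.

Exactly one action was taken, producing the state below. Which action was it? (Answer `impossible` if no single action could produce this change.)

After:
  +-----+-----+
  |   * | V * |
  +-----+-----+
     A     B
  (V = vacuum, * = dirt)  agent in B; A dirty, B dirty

try  Left: in A — A dirty, B dirty
try Right: in B — A dirty, B dirty  ← match
try  Suck: in A — A clear, B dirty

Right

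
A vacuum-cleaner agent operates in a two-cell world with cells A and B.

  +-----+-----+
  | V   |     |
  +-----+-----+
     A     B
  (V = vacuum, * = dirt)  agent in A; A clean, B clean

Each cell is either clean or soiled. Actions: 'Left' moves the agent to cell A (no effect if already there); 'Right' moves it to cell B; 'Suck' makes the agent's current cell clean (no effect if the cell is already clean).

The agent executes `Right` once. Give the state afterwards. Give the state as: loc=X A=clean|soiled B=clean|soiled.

start: loc=A A=clean B=clean
t=1 Right ⇒ loc=B A=clean B=clean

loc=B A=clean B=clean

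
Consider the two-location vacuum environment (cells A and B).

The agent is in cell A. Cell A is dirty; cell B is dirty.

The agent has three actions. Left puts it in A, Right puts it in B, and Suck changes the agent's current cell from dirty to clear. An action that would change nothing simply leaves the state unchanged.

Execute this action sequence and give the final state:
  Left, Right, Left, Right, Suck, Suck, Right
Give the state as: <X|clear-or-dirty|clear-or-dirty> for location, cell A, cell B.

<B|dirty|clear>

[1] after Left: <A|dirty|dirty>
[2] after Right: <B|dirty|dirty>
[3] after Left: <A|dirty|dirty>
[4] after Right: <B|dirty|dirty>
[5] after Suck: <B|dirty|clear>
[6] after Suck: <B|dirty|clear>
[7] after Right: <B|dirty|clear>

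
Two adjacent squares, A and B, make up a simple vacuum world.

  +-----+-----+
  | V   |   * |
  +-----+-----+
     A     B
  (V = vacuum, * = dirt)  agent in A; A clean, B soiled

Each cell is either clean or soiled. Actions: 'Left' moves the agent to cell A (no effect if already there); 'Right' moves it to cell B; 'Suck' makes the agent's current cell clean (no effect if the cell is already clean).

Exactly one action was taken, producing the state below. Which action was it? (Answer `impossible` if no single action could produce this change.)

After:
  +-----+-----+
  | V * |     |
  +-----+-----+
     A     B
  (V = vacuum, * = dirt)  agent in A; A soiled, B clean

impossible

try  Left: (A; A:clean, B:soiled)
try Right: (B; A:clean, B:soiled)
try  Suck: (A; A:clean, B:soiled)
no single action produces the after-state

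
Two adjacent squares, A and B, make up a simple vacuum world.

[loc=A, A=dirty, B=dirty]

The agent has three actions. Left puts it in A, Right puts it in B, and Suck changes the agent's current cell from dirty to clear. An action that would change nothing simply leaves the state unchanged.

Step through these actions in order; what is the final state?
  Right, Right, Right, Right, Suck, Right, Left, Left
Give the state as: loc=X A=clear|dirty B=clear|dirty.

loc=A A=dirty B=clear

1. Right → loc=B A=dirty B=dirty
2. Right → loc=B A=dirty B=dirty
3. Right → loc=B A=dirty B=dirty
4. Right → loc=B A=dirty B=dirty
5. Suck → loc=B A=dirty B=clear
6. Right → loc=B A=dirty B=clear
7. Left → loc=A A=dirty B=clear
8. Left → loc=A A=dirty B=clear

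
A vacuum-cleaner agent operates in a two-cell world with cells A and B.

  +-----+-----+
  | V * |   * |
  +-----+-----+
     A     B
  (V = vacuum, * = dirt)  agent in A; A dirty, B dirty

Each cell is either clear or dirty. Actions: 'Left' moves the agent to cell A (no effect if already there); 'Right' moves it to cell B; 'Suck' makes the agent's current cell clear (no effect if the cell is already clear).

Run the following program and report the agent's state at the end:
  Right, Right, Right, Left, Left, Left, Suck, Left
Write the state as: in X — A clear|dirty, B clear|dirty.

step 1/8 (Right): in B — A dirty, B dirty
step 2/8 (Right): in B — A dirty, B dirty
step 3/8 (Right): in B — A dirty, B dirty
step 4/8 (Left): in A — A dirty, B dirty
step 5/8 (Left): in A — A dirty, B dirty
step 6/8 (Left): in A — A dirty, B dirty
step 7/8 (Suck): in A — A clear, B dirty
step 8/8 (Left): in A — A clear, B dirty

in A — A clear, B dirty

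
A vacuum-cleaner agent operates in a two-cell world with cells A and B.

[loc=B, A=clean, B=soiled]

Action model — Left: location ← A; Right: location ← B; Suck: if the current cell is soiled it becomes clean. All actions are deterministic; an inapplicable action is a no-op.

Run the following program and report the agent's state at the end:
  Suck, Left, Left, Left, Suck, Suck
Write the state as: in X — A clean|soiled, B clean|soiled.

[1] after Suck: in B — A clean, B clean
[2] after Left: in A — A clean, B clean
[3] after Left: in A — A clean, B clean
[4] after Left: in A — A clean, B clean
[5] after Suck: in A — A clean, B clean
[6] after Suck: in A — A clean, B clean

in A — A clean, B clean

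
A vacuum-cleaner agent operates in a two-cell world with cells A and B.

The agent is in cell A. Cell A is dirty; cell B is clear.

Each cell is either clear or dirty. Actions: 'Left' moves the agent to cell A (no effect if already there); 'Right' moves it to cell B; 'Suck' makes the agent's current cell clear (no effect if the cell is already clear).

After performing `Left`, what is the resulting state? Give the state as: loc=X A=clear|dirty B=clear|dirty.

start: loc=A A=dirty B=clear
1. Left → loc=A A=dirty B=clear

loc=A A=dirty B=clear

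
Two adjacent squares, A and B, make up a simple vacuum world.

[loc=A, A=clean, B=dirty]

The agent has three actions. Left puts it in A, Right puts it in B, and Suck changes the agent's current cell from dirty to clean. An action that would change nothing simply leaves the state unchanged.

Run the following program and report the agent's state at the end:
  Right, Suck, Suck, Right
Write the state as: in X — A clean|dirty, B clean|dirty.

1) do Right; now in B — A clean, B dirty
2) do Suck; now in B — A clean, B clean
3) do Suck; now in B — A clean, B clean
4) do Right; now in B — A clean, B clean

in B — A clean, B clean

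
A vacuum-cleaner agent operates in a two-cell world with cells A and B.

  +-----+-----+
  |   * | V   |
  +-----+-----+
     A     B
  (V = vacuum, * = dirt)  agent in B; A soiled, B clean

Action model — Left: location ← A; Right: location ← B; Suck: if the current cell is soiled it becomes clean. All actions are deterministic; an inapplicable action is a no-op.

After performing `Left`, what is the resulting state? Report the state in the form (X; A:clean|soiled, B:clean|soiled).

start: (B; A:soiled, B:clean)
Left (#1): (A; A:soiled, B:clean)

(A; A:soiled, B:clean)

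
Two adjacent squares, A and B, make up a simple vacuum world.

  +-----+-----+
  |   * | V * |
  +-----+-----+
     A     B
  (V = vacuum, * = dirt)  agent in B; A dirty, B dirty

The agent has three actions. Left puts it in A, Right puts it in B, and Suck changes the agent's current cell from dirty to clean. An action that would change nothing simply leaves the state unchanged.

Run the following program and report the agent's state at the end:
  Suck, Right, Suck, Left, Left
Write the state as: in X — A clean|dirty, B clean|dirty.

1. Suck → in B — A dirty, B clean
2. Right → in B — A dirty, B clean
3. Suck → in B — A dirty, B clean
4. Left → in A — A dirty, B clean
5. Left → in A — A dirty, B clean

in A — A dirty, B clean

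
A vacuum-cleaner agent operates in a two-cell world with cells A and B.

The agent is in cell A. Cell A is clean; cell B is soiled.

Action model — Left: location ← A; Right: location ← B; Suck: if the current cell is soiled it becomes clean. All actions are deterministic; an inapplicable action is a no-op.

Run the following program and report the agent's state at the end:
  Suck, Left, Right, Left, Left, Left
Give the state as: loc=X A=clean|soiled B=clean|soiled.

Suck (#1): loc=A A=clean B=soiled
Left (#2): loc=A A=clean B=soiled
Right (#3): loc=B A=clean B=soiled
Left (#4): loc=A A=clean B=soiled
Left (#5): loc=A A=clean B=soiled
Left (#6): loc=A A=clean B=soiled

loc=A A=clean B=soiled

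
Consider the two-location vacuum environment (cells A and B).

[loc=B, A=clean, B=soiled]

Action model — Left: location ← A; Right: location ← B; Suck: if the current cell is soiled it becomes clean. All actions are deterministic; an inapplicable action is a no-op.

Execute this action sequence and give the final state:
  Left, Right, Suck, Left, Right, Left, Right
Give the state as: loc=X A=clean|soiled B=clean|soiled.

step 1/7 (Left): loc=A A=clean B=soiled
step 2/7 (Right): loc=B A=clean B=soiled
step 3/7 (Suck): loc=B A=clean B=clean
step 4/7 (Left): loc=A A=clean B=clean
step 5/7 (Right): loc=B A=clean B=clean
step 6/7 (Left): loc=A A=clean B=clean
step 7/7 (Right): loc=B A=clean B=clean

loc=B A=clean B=clean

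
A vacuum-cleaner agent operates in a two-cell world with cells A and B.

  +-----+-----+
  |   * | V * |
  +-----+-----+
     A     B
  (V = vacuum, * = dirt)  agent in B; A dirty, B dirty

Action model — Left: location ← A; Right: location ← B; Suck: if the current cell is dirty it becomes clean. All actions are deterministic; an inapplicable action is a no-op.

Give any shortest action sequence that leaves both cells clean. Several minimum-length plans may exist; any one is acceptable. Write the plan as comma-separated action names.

step 1/3 (Suck): (B; A:dirty, B:clean)
step 2/3 (Left): (A; A:dirty, B:clean)
step 3/3 (Suck): (A; A:clean, B:clean)
min 3: Suck B + move + Suck A

Suck, Left, Suck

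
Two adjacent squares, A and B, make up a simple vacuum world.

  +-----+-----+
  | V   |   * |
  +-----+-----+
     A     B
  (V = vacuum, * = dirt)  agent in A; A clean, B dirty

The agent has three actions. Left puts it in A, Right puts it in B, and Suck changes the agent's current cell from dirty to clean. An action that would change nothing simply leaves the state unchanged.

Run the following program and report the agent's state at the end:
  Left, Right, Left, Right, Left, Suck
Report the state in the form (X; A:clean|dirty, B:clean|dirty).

(A; A:clean, B:dirty)

Left (#1): (A; A:clean, B:dirty)
Right (#2): (B; A:clean, B:dirty)
Left (#3): (A; A:clean, B:dirty)
Right (#4): (B; A:clean, B:dirty)
Left (#5): (A; A:clean, B:dirty)
Suck (#6): (A; A:clean, B:dirty)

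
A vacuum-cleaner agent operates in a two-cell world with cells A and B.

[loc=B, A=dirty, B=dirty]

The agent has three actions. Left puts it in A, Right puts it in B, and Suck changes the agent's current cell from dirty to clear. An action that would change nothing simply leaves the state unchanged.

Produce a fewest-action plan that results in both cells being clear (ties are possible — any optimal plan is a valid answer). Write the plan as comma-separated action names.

Suck, Left, Suck

1) do Suck; now loc=B A=dirty B=clear
2) do Left; now loc=A A=dirty B=clear
3) do Suck; now loc=A A=clear B=clear
min 3: Suck B + move + Suck A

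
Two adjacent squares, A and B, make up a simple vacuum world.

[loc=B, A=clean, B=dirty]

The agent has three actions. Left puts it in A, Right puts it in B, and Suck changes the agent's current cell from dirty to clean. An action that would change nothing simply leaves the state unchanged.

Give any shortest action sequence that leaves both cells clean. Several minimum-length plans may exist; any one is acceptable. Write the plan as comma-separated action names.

Suck

[1] after Suck: loc=B A=clean B=clean
min 1: B is dirty, one Suck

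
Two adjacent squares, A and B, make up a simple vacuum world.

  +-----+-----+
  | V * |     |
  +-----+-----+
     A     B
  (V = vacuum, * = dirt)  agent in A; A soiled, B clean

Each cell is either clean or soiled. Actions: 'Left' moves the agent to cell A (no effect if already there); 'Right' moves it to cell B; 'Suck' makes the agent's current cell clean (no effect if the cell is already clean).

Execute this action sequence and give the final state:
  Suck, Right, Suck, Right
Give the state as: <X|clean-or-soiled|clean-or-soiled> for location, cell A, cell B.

<B|clean|clean>

step 1/4 (Suck): <A|clean|clean>
step 2/4 (Right): <B|clean|clean>
step 3/4 (Suck): <B|clean|clean>
step 4/4 (Right): <B|clean|clean>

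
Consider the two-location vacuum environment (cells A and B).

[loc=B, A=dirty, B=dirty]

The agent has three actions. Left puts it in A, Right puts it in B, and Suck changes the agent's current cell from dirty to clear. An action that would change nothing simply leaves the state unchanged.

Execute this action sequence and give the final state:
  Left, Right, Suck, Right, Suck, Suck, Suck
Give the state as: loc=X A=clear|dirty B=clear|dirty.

1) do Left; now loc=A A=dirty B=dirty
2) do Right; now loc=B A=dirty B=dirty
3) do Suck; now loc=B A=dirty B=clear
4) do Right; now loc=B A=dirty B=clear
5) do Suck; now loc=B A=dirty B=clear
6) do Suck; now loc=B A=dirty B=clear
7) do Suck; now loc=B A=dirty B=clear

loc=B A=dirty B=clear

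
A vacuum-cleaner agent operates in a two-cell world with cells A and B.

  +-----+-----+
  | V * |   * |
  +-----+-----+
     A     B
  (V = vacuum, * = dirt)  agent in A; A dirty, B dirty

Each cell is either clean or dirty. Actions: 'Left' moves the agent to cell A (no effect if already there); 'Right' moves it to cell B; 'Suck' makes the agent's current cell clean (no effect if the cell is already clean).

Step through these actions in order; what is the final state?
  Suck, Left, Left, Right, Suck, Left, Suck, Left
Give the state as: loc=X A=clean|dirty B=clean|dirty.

loc=A A=clean B=clean

1) do Suck; now loc=A A=clean B=dirty
2) do Left; now loc=A A=clean B=dirty
3) do Left; now loc=A A=clean B=dirty
4) do Right; now loc=B A=clean B=dirty
5) do Suck; now loc=B A=clean B=clean
6) do Left; now loc=A A=clean B=clean
7) do Suck; now loc=A A=clean B=clean
8) do Left; now loc=A A=clean B=clean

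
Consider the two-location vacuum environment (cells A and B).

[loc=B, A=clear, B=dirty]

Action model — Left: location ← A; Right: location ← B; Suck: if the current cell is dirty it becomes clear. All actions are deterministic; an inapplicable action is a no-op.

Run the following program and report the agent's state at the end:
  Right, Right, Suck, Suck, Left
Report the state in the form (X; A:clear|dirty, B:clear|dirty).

[1] after Right: (B; A:clear, B:dirty)
[2] after Right: (B; A:clear, B:dirty)
[3] after Suck: (B; A:clear, B:clear)
[4] after Suck: (B; A:clear, B:clear)
[5] after Left: (A; A:clear, B:clear)

(A; A:clear, B:clear)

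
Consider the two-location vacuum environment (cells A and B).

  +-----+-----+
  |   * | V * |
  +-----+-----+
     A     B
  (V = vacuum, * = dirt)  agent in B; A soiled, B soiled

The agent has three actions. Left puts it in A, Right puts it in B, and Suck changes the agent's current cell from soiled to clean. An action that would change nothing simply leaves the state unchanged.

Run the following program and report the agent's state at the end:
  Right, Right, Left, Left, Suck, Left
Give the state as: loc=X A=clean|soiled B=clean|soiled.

loc=A A=clean B=soiled

step 1/6 (Right): loc=B A=soiled B=soiled
step 2/6 (Right): loc=B A=soiled B=soiled
step 3/6 (Left): loc=A A=soiled B=soiled
step 4/6 (Left): loc=A A=soiled B=soiled
step 5/6 (Suck): loc=A A=clean B=soiled
step 6/6 (Left): loc=A A=clean B=soiled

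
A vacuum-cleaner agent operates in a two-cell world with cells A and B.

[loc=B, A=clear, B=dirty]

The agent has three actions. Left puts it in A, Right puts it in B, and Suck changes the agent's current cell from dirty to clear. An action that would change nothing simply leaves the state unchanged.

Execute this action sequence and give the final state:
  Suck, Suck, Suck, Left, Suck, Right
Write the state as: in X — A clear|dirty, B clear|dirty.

in B — A clear, B clear

1) do Suck; now in B — A clear, B clear
2) do Suck; now in B — A clear, B clear
3) do Suck; now in B — A clear, B clear
4) do Left; now in A — A clear, B clear
5) do Suck; now in A — A clear, B clear
6) do Right; now in B — A clear, B clear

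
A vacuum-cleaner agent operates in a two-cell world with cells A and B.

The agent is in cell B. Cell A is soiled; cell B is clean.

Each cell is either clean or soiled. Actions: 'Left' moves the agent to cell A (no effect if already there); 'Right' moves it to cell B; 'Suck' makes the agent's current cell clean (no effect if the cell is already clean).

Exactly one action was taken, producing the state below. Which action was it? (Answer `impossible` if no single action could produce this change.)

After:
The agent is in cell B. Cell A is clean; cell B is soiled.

impossible

try  Left: (A; A:soiled, B:clean)
try Right: (B; A:soiled, B:clean)
try  Suck: (B; A:soiled, B:clean)
no single action produces the after-state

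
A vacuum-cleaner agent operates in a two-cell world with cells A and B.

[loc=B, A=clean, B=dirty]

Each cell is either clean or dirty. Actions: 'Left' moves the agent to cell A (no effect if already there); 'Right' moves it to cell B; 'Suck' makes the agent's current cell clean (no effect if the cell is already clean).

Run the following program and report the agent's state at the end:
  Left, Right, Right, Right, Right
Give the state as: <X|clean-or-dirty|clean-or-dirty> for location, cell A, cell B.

<B|clean|dirty>

[1] after Left: <A|clean|dirty>
[2] after Right: <B|clean|dirty>
[3] after Right: <B|clean|dirty>
[4] after Right: <B|clean|dirty>
[5] after Right: <B|clean|dirty>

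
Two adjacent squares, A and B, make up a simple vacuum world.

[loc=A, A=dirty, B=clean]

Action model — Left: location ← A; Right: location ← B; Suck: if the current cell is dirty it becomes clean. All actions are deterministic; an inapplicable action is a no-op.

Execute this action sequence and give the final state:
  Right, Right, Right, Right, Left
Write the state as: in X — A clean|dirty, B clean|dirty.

[1] after Right: in B — A dirty, B clean
[2] after Right: in B — A dirty, B clean
[3] after Right: in B — A dirty, B clean
[4] after Right: in B — A dirty, B clean
[5] after Left: in A — A dirty, B clean

in A — A dirty, B clean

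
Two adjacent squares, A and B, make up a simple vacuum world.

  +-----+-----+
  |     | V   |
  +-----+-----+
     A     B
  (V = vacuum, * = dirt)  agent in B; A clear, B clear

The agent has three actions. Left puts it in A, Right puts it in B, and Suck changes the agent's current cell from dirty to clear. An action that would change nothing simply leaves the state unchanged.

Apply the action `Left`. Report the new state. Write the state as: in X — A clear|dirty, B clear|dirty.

start: in B — A clear, B clear
[1] after Left: in A — A clear, B clear

in A — A clear, B clear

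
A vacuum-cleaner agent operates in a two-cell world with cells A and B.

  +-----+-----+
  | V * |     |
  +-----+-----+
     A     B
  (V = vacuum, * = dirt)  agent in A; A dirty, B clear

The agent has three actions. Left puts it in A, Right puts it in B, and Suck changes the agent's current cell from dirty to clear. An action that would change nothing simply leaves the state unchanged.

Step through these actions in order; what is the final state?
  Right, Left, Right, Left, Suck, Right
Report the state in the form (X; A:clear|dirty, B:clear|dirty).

(B; A:clear, B:clear)

1. Right → (B; A:dirty, B:clear)
2. Left → (A; A:dirty, B:clear)
3. Right → (B; A:dirty, B:clear)
4. Left → (A; A:dirty, B:clear)
5. Suck → (A; A:clear, B:clear)
6. Right → (B; A:clear, B:clear)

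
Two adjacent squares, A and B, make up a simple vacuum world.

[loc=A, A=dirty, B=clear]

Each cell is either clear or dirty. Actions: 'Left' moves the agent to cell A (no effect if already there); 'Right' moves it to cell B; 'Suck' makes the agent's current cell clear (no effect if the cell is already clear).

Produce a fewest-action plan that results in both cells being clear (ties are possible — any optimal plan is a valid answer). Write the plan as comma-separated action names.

Suck

t=1 Suck ⇒ (A; A:clear, B:clear)
min 1: A is dirty, one Suck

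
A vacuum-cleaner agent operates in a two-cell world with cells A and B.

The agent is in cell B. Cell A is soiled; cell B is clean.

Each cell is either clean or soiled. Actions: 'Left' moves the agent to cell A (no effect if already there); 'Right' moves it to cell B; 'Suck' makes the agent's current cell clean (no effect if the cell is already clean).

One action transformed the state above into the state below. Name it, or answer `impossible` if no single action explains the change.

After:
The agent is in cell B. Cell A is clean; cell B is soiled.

try  Left: loc=A A=soiled B=clean
try Right: loc=B A=soiled B=clean
try  Suck: loc=B A=soiled B=clean
no single action produces the after-state

impossible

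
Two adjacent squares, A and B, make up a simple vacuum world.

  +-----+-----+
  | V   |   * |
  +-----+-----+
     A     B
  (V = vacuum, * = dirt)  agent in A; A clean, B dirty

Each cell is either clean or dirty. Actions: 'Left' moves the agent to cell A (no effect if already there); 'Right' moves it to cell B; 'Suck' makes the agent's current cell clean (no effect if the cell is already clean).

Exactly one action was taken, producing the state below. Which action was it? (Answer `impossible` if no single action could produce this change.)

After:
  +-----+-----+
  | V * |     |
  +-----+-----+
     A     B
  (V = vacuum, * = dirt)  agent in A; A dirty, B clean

try  Left: loc=A A=clean B=dirty
try Right: loc=B A=clean B=dirty
try  Suck: loc=A A=clean B=dirty
no single action produces the after-state

impossible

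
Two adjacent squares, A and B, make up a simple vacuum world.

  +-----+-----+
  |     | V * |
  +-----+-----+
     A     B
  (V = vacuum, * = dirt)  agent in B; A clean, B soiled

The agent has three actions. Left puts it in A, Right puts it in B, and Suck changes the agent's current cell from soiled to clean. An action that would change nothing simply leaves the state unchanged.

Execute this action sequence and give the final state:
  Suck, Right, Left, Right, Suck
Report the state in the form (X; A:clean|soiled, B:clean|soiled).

(B; A:clean, B:clean)

step 1/5 (Suck): (B; A:clean, B:clean)
step 2/5 (Right): (B; A:clean, B:clean)
step 3/5 (Left): (A; A:clean, B:clean)
step 4/5 (Right): (B; A:clean, B:clean)
step 5/5 (Suck): (B; A:clean, B:clean)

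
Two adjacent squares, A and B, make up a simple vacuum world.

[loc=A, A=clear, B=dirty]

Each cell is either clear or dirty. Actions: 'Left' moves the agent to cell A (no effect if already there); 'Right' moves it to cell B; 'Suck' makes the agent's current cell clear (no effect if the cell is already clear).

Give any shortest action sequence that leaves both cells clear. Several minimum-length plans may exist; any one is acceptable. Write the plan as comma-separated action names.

[1] after Right: in B — A clear, B dirty
[2] after Suck: in B — A clear, B clear
min 2: go B then Suck

Right, Suck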